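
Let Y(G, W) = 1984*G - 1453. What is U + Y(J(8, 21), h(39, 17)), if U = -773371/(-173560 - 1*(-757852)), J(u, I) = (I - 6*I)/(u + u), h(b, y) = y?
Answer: -8457231487/584292 ≈ -14474.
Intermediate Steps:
J(u, I) = -5*I/(2*u) (J(u, I) = (-5*I)/((2*u)) = (-5*I)*(1/(2*u)) = -5*I/(2*u))
Y(G, W) = -1453 + 1984*G
U = -773371/584292 (U = -773371/(-173560 + 757852) = -773371/584292 ≈ -1.3236)
U + Y(J(8, 21), h(39, 17)) = -773371/584292 + (-1453 + 1984*(-5/2*21/8)) = -773371/584292 + (-1453 + 1984*(-5/2*21*⅛)) = -773371/584292 + (-1453 + 1984*(-105/16)) = -773371/584292 + (-1453 - 13020) = -773371/584292 - 14473 = -8457231487/584292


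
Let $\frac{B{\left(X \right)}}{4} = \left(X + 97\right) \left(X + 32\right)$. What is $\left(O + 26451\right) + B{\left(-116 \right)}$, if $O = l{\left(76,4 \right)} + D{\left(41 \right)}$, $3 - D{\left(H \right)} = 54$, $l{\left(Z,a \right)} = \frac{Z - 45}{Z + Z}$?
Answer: $\frac{4983199}{152} \approx 32784.0$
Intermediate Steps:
$l{\left(Z,a \right)} = \frac{-45 + Z}{2 Z}$
$D{\left(H \right)} = -51$ ($D{\left(H \right)} = 3 - 54 = -51$)
$O = - \frac{7721}{152}$ ($O = \frac{-45 + 76}{2 \cdot 76} - 51 = \frac{1}{2} \cdot \frac{1}{76} \cdot 31 - 51 = \frac{31}{152} - 51 = - \frac{7721}{152} \approx -50.796$)
$B{\left(X \right)} = 4 \left(32 + X\right) \left(97 + X\right)$ ($B{\left(X \right)} = 4 \left(X + 97\right) \left(X + 32\right) = 4 \left(97 + X\right) \left(32 + X\right) = 4 \left(32 + X\right) \left(97 + X\right)$)
$\left(O + 26451\right) + B{\left(-116 \right)} = \left(- \frac{7721}{152} + 26451\right) + \left(12416 + 4 \left(-116\right)^{2} + 516 \left(-116\right)\right) = \frac{4012831}{152} + \left(12416 + 4 \cdot 13456 - 59856\right) = \frac{4012831}{152} + \left(12416 + 53824 - 59856\right) = \frac{4012831}{152} + 6384 = \frac{4983199}{152}$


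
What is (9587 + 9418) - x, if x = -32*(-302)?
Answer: 9341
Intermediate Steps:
x = 9664
(9587 + 9418) - x = (9587 + 9418) - 1*9664 = 19005 - 9664 = 9341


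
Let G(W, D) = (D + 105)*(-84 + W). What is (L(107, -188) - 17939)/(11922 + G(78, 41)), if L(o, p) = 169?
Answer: -8885/5523 ≈ -1.6087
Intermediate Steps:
G(W, D) = (-84 + W)*(105 + D) (G(W, D) = (105 + D)*(-84 + W) = (-84 + W)*(105 + D))
(L(107, -188) - 17939)/(11922 + G(78, 41)) = (169 - 17939)/(11922 + (-8820 - 84*41 + 105*78 + 41*78)) = -17770/(11922 + (-8820 - 3444 + 8190 + 3198)) = -17770/(11922 - 876) = -17770/11046 = -17770*1/11046 = -8885/5523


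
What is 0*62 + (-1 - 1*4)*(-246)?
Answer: 1230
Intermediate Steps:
0*62 + (-1 - 1*4)*(-246) = 0 + (-1 - 4)*(-246) = 0 - 5*(-246) = 0 + 1230 = 1230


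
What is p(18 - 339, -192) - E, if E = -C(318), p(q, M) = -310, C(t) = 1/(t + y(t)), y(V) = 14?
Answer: -102919/332 ≈ -310.00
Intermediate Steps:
C(t) = 1/(14 + t) (C(t) = 1/(t + 14) = 1/(14 + t))
E = -1/332 (E = -1/(14 + 318) = -1/332 ≈ -0.0030120)
p(18 - 339, -192) - E = -310 - 1*(-1/332) = -310 + 1/332 = -102919/332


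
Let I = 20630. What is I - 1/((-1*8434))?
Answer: 173993421/8434 ≈ 20630.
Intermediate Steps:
I - 1/((-1*8434)) = 20630 - 1/((-1*8434)) = 20630 - 1/(-8434) = 20630 - 1*(-1/8434) = 20630 + 1/8434 = 173993421/8434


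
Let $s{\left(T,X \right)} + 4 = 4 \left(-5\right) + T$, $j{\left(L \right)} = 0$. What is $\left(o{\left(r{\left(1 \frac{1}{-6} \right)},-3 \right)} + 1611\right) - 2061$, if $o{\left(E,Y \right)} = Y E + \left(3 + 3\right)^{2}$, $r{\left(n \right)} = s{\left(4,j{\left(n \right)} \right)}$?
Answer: $-354$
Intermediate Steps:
$s{\left(T,X \right)} = -24 + T$ ($s{\left(T,X \right)} = -4 + \left(4 \left(-5\right) + T\right) = -4 + \left(-20 + T\right) = -24 + T$)
$r{\left(n \right)} = -20$ ($r{\left(n \right)} = -24 + 4 = -20$)
$o{\left(E,Y \right)} = 36 + E Y$ ($o{\left(E,Y \right)} = E Y + 6^{2} = E Y + 36 = 36 + E Y$)
$\left(o{\left(r{\left(1 \frac{1}{-6} \right)},-3 \right)} + 1611\right) - 2061 = \left(\left(36 - -60\right) + 1611\right) - 2061 = \left(\left(36 + 60\right) + 1611\right) - 2061 = \left(96 + 1611\right) - 2061 = 1707 - 2061 = -354$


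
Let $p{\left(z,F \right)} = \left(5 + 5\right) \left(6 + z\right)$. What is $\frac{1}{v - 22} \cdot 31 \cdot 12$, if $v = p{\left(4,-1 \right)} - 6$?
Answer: $\frac{31}{6} \approx 5.1667$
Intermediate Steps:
$p{\left(z,F \right)} = 60 + 10 z$ ($p{\left(z,F \right)} = 10 \left(6 + z\right) = 60 + 10 z$)
$v = 94$ ($v = \left(60 + 10 \cdot 4\right) - 6 = \left(60 + 40\right) - 6 = 100 - 6 = 94$)
$\frac{1}{v - 22} \cdot 31 \cdot 12 = \frac{1}{94 - 22} \cdot 31 \cdot 12 = \frac{1}{72} \cdot 31 \cdot 12 = \frac{31}{72} \cdot 12 = \frac{31}{6}$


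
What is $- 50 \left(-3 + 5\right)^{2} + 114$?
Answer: $-86$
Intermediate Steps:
$- 50 \left(-3 + 5\right)^{2} + 114 = - 50 \cdot 2^{2} + 114 = \left(-50\right) 4 + 114 = -200 + 114 = -86$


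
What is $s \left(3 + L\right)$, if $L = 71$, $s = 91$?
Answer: $6734$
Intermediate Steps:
$s \left(3 + L\right) = 91 \left(3 + 71\right) = 91 \cdot 74 = 6734$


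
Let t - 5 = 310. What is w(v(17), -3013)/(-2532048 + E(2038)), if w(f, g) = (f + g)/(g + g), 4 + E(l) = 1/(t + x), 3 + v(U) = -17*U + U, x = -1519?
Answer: -1979376/9185403504917 ≈ -2.1549e-7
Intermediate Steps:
t = 315 (t = 5 + 310 = 315)
v(U) = -3 - 16*U (v(U) = -3 + (-17*U + U) = -3 - 16*U)
E(l) = -4817/1204 (E(l) = -4 + 1/(315 - 1519) = -4 + 1/(-1204) = -4 - 1/1204 = -4817/1204)
w(f, g) = (f + g)/(2*g) (w(f, g) = (f + g)/((2*g)) = (f + g)*(1/(2*g)) = (f + g)/(2*g))
w(v(17), -3013)/(-2532048 + E(2038)) = ((1/2)*((-3 - 16*17) - 3013)/(-3013))/(-2532048 - 4817/1204) = ((1/2)*(-1/3013)*((-3 - 272) - 3013))/(-3048590609/1204) = ((1/2)*(-1/3013)*(-275 - 3013))*(-1204/3048590609) = ((1/2)*(-1/3013)*(-3288))*(-1204/3048590609) = (1644/3013)*(-1204/3048590609) = -1979376/9185403504917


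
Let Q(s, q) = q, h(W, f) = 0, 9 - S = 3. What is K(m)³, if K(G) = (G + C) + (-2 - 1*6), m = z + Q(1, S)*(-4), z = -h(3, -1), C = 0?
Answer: -32768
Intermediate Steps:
S = 6 (S = 9 - 1*3 = 9 - 3 = 6)
z = 0 (z = -1*0 = 0)
m = -24 (m = 0 + 6*(-4) = 0 - 24 = -24)
K(G) = -8 + G (K(G) = (G + 0) + (-2 - 1*6) = G + (-2 - 6) = G - 8 = -8 + G)
K(m)³ = (-8 - 24)³ = (-32)³ = -32768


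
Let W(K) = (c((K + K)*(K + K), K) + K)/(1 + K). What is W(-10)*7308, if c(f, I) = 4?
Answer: 4872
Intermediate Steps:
W(K) = (4 + K)/(1 + K)
W(-10)*7308 = ((4 - 10)/(1 - 10))*7308 = (-6/(-9))*7308 = -⅑*(-6)*7308 = (⅔)*7308 = 4872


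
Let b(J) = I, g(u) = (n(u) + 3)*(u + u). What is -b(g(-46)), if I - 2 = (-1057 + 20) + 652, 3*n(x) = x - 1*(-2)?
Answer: 383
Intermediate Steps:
n(x) = ⅔ + x/3 (n(x) = (x - 1*(-2))/3 = (x + 2)/3 = (2 + x)/3 = ⅔ + x/3)
I = -383 (I = 2 + ((-1057 + 20) + 652) = 2 + (-1037 + 652) = 2 - 385 = -383)
g(u) = 2*u*(11/3 + u/3) (g(u) = ((⅔ + u/3) + 3)*(u + u) = (11/3 + u/3)*(2*u) = 2*u*(11/3 + u/3))
b(J) = -383
-b(g(-46)) = -1*(-383) = 383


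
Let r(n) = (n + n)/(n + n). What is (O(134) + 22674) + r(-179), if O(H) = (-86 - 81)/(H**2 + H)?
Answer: 410190583/18090 ≈ 22675.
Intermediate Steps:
r(n) = 1 (r(n) = (2*n)/((2*n)) = (2*n)*(1/(2*n)) = 1)
O(H) = -167/(H + H**2)
(O(134) + 22674) + r(-179) = (-167/(134*(1 + 134)) + 22674) + 1 = (-167*1/134/135 + 22674) + 1 = (-167*1/134*1/135 + 22674) + 1 = (-167/18090 + 22674) + 1 = 410172493/18090 + 1 = 410190583/18090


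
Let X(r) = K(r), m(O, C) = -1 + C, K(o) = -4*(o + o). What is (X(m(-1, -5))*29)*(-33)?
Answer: -45936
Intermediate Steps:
K(o) = -8*o
X(r) = -8*r
(X(m(-1, -5))*29)*(-33) = (-8*(-1 - 5)*29)*(-33) = (-8*(-6)*29)*(-33) = (48*29)*(-33) = 1392*(-33) = -45936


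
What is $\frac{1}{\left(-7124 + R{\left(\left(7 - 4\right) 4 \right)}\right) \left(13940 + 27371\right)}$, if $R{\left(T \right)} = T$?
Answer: $- \frac{1}{293803832} \approx -3.4036 \cdot 10^{-9}$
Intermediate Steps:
$\frac{1}{\left(-7124 + R{\left(\left(7 - 4\right) 4 \right)}\right) \left(13940 + 27371\right)} = \frac{1}{\left(-7124 + \left(7 - 4\right) 4\right) \left(13940 + 27371\right)} = \frac{1}{\left(-7124 + 3 \cdot 4\right) 41311} = \frac{1}{\left(-7124 + 12\right) 41311} = \frac{1}{\left(-7112\right) 41311} = \frac{1}{-293803832} = - \frac{1}{293803832}$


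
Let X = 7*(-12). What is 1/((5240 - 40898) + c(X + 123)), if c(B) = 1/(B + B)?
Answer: -78/2781323 ≈ -2.8044e-5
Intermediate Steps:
X = -84
c(B) = 1/(2*B)
1/((5240 - 40898) + c(X + 123)) = 1/((5240 - 40898) + 1/(2*(-84 + 123))) = 1/(-35658 + (1/2)/39) = 1/(-35658 + (1/2)*(1/39)) = 1/(-35658 + 1/78) = 1/(-2781323/78) = -78/2781323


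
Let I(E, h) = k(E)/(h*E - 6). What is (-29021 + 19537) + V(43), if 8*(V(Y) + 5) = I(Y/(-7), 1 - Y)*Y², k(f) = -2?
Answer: -9566761/1008 ≈ -9490.8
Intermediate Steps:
I(E, h) = -2/(-6 + E*h) (I(E, h) = -2/(h*E - 6) = -2/(E*h - 6) = -2/(-6 + E*h))
V(Y) = -5 - Y²/(4*(-6 - Y*(1 - Y)/7)) (V(Y) = -5 + ((-2/(-6 + (Y/(-7))*(1 - Y)))*Y²)/8 = -5 + ((-2/(-6 + (Y*(-⅐))*(1 - Y)))*Y²)/8 = -5 + ((-2/(-6 + (-Y/7)*(1 - Y)))*Y²)/8 = -5 + ((-2/(-6 - Y*(1 - Y)/7))*Y²)/8 = -5 + (-2*Y²/(-6 - Y*(1 - Y)/7))/8 = -5 - Y²/(4*(-6 - Y*(1 - Y)/7)))
(-29021 + 19537) + V(43) = (-29021 + 19537) + (210 + 5*43 - 27/4*43²)/(-42 + 43² - 1*43) = -9484 + (210 + 215 - 27/4*1849)/(-42 + 1849 - 43) = -9484 + (210 + 215 - 49923/4)/1764 = -9484 + (1/1764)*(-48223/4) = -9484 - 6889/1008 = -9566761/1008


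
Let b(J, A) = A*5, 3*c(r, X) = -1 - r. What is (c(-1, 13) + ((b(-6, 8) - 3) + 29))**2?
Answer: 4356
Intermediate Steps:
c(r, X) = -1/3 - r/3 (c(r, X) = (-1 - r)/3 = -1/3 - r/3)
b(J, A) = 5*A
(c(-1, 13) + ((b(-6, 8) - 3) + 29))**2 = ((-1/3 - 1/3*(-1)) + ((5*8 - 3) + 29))**2 = ((-1/3 + 1/3) + ((40 - 3) + 29))**2 = (0 + (37 + 29))**2 = (0 + 66)**2 = 66**2 = 4356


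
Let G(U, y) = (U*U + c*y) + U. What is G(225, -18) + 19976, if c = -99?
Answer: 72608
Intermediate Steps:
G(U, y) = U + U**2 - 99*y (G(U, y) = (U*U - 99*y) + U = (U**2 - 99*y) + U = U + U**2 - 99*y)
G(225, -18) + 19976 = (225 + 225**2 - 99*(-18)) + 19976 = (225 + 50625 + 1782) + 19976 = 52632 + 19976 = 72608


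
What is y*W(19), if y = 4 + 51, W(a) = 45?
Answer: 2475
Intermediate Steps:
y = 55
y*W(19) = 55*45 = 2475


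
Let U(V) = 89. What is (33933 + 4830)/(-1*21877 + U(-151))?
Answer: -38763/21788 ≈ -1.7791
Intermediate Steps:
(33933 + 4830)/(-1*21877 + U(-151)) = (33933 + 4830)/(-1*21877 + 89) = 38763/(-21877 + 89) = 38763/(-21788) = 38763*(-1/21788) = -38763/21788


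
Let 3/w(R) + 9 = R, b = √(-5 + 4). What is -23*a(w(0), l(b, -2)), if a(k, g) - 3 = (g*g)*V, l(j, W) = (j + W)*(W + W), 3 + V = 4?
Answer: -1173 + 1472*I ≈ -1173.0 + 1472.0*I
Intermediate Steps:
b = I (b = √(-1) = I ≈ 1.0*I)
w(R) = 3/(-9 + R)
V = 1 (V = -3 + 4 = 1)
l(j, W) = 2*W*(W + j) (l(j, W) = (W + j)*(2*W) = 2*W*(W + j))
a(k, g) = 3 + g² (a(k, g) = 3 + (g*g)*1 = 3 + g²*1 = 3 + g²)
-23*a(w(0), l(b, -2)) = -23*(3 + (2*(-2)*(-2 + I))²) = -23*(3 + (8 - 4*I)²) = -69 - 23*(8 - 4*I)²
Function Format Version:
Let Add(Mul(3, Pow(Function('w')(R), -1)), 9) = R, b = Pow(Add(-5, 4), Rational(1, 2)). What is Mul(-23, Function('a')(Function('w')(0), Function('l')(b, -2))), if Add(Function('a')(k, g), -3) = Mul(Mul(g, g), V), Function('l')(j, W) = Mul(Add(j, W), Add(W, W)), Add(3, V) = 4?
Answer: Add(-1173, Mul(1472, I)) ≈ Add(-1173.0, Mul(1472.0, I))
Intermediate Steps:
b = I (b = Pow(-1, Rational(1, 2)) = I ≈ Mul(1.0000, I))
Function('w')(R) = Mul(3, Pow(Add(-9, R), -1))
V = 1 (V = Add(-3, 4) = 1)
Function('l')(j, W) = Mul(2, W, Add(W, j)) (Function('l')(j, W) = Mul(Add(W, j), Mul(2, W)) = Mul(2, W, Add(W, j)))
Function('a')(k, g) = Add(3, Pow(g, 2)) (Function('a')(k, g) = Add(3, Mul(Mul(g, g), 1)) = Add(3, Mul(Pow(g, 2), 1)) = Add(3, Pow(g, 2)))
Mul(-23, Function('a')(Function('w')(0), Function('l')(b, -2))) = Mul(-23, Add(3, Pow(Mul(2, -2, Add(-2, I)), 2))) = Mul(-23, Add(3, Pow(Add(8, Mul(-4, I)), 2))) = Add(-69, Mul(-23, Pow(Add(8, Mul(-4, I)), 2)))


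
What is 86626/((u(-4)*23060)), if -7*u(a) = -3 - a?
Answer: -303191/11530 ≈ -26.296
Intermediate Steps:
u(a) = 3/7 + a/7 (u(a) = -(-3 - a)/7 = 3/7 + a/7)
86626/((u(-4)*23060)) = 86626/(((3/7 + (⅐)*(-4))*23060)) = 86626/(((3/7 - 4/7)*23060)) = 86626/((-⅐*23060)) = 86626/(-23060/7) = 86626*(-7/23060) = -303191/11530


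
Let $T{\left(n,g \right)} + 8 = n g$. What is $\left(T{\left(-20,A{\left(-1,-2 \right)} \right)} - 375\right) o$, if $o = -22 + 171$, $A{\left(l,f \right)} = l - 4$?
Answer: $-42167$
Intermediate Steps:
$A{\left(l,f \right)} = -4 + l$
$o = 149$
$T{\left(n,g \right)} = -8 + g n$ ($T{\left(n,g \right)} = -8 + n g = -8 + g n$)
$\left(T{\left(-20,A{\left(-1,-2 \right)} \right)} - 375\right) o = \left(\left(-8 + \left(-4 - 1\right) \left(-20\right)\right) - 375\right) 149 = \left(\left(-8 - -100\right) - 375\right) 149 = \left(\left(-8 + 100\right) - 375\right) 149 = \left(92 - 375\right) 149 = \left(-283\right) 149 = -42167$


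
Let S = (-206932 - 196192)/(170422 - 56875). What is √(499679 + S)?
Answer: √6442276203271083/113547 ≈ 706.88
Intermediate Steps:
S = -403124/113547 ≈ -3.5503
√(499679 + S) = √(499679 - 403124/113547) = √(56736648289/113547) = √6442276203271083/113547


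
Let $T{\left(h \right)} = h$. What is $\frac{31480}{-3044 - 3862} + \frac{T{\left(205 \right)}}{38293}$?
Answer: $- \frac{602023955}{132225729} \approx -4.553$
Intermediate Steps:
$\frac{31480}{-3044 - 3862} + \frac{T{\left(205 \right)}}{38293} = \frac{31480}{-3044 - 3862} + \frac{205}{38293} = \frac{31480}{-6906} + 205 \cdot \frac{1}{38293} = 31480 \left(- \frac{1}{6906}\right) + \frac{205}{38293} = - \frac{15740}{3453} + \frac{205}{38293} = - \frac{602023955}{132225729}$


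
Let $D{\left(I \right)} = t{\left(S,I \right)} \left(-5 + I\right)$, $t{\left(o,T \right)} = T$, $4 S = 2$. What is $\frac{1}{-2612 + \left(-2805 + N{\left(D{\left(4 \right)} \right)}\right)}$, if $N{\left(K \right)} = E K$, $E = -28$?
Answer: $- \frac{1}{5305} \approx -0.0001885$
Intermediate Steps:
$S = \frac{1}{2}$ ($S = \frac{1}{4} \cdot 2 = \frac{1}{2} \approx 0.5$)
$D{\left(I \right)} = I \left(-5 + I\right)$
$N{\left(K \right)} = - 28 K$
$\frac{1}{-2612 + \left(-2805 + N{\left(D{\left(4 \right)} \right)}\right)} = \frac{1}{-2612 - \left(2805 + 28 \cdot 4 \left(-5 + 4\right)\right)} = \frac{1}{-2612 - \left(2805 + 28 \cdot 4 \left(-1\right)\right)} = \frac{1}{-2612 - 2693} = \frac{1}{-5305} = - \frac{1}{5305}$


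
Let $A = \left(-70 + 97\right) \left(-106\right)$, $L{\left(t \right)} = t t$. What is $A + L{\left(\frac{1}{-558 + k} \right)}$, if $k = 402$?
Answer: $- \frac{69649631}{24336} \approx -2862.0$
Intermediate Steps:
$L{\left(t \right)} = t^{2}$
$A = -2862$ ($A = 27 \left(-106\right) = -2862$)
$A + L{\left(\frac{1}{-558 + k} \right)} = -2862 + \left(\frac{1}{-558 + 402}\right)^{2} = -2862 + \left(\frac{1}{-156}\right)^{2} = -2862 + \left(- \frac{1}{156}\right)^{2} = -2862 + \frac{1}{24336} = - \frac{69649631}{24336}$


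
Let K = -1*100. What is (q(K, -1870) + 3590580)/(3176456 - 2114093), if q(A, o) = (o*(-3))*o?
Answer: -2300040/354121 ≈ -6.4951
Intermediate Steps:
K = -100
q(A, o) = -3*o**2 (q(A, o) = (-3*o)*o = -3*o**2)
(q(K, -1870) + 3590580)/(3176456 - 2114093) = (-3*(-1870)**2 + 3590580)/(3176456 - 2114093) = (-3*3496900 + 3590580)/1062363 = (-10490700 + 3590580)*(1/1062363) = -6900120*1/1062363 = -2300040/354121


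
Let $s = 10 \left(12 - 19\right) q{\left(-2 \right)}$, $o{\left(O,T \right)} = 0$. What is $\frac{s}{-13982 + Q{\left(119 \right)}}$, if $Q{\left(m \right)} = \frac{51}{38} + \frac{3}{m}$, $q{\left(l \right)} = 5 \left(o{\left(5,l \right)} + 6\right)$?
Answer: $\frac{9496200}{63220421} \approx 0.15021$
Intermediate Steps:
$q{\left(l \right)} = 30$ ($q{\left(l \right)} = 5 \left(0 + 6\right) = 5 \cdot 6 = 30$)
$Q{\left(m \right)} = \frac{51}{38} + \frac{3}{m}$ ($Q{\left(m \right)} = 51 \cdot \frac{1}{38} + \frac{3}{m} = \frac{51}{38} + \frac{3}{m}$)
$s = -2100$ ($s = 10 \left(12 - 19\right) 30 = 10 \left(-7\right) 30 = \left(-70\right) 30 = -2100$)
$\frac{s}{-13982 + Q{\left(119 \right)}} = - \frac{2100}{-13982 + \left(\frac{51}{38} + \frac{3}{119}\right)} = - \frac{2100}{-13982 + \frac{6183}{4522}} = - \frac{2100}{- \frac{63220421}{4522}} = \left(-2100\right) \left(- \frac{4522}{63220421}\right) = \frac{9496200}{63220421}$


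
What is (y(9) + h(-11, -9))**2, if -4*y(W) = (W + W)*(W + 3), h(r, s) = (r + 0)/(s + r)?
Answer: 1142761/400 ≈ 2856.9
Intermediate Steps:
h(r, s) = r/(r + s)
y(W) = -W*(3 + W)/2 (y(W) = -(W + W)*(W + 3)/4 = -2*W*(3 + W)/4 = -W*(3 + W)/2)
(y(9) + h(-11, -9))**2 = (-1/2*9*(3 + 9) - 11/(-11 - 9))**2 = (-1/2*9*12 - 11/(-20))**2 = (-54 - 11*(-1/20))**2 = (-54 + 11/20)**2 = (-1069/20)**2 = 1142761/400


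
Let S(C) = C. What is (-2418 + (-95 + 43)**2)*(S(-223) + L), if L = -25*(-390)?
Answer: 2724722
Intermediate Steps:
L = 9750
(-2418 + (-95 + 43)**2)*(S(-223) + L) = (-2418 + (-95 + 43)**2)*(-223 + 9750) = (-2418 + (-52)**2)*9527 = (-2418 + 2704)*9527 = 286*9527 = 2724722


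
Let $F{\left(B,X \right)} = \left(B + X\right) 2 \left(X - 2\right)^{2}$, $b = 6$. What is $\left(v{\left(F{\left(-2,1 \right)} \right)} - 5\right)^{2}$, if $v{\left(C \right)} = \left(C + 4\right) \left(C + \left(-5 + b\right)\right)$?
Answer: $49$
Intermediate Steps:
$F{\left(B,X \right)} = \left(-2 + X\right)^{2} \left(2 B + 2 X\right)$ ($F{\left(B,X \right)} = \left(2 B + 2 X\right) \left(-2 + X\right)^{2} = \left(-2 + X\right)^{2} \left(2 B + 2 X\right)$)
$v{\left(C \right)} = \left(1 + C\right) \left(4 + C\right)$ ($v{\left(C \right)} = \left(C + 4\right) \left(C + \left(-5 + 6\right)\right) = \left(4 + C\right) \left(C + 1\right) = \left(4 + C\right) \left(1 + C\right) = \left(1 + C\right) \left(4 + C\right)$)
$\left(v{\left(F{\left(-2,1 \right)} \right)} - 5\right)^{2} = \left(\left(4 + \left(2 \left(-2 + 1\right)^{2} \left(-2 + 1\right)\right)^{2} + 5 \cdot 2 \left(-2 + 1\right)^{2} \left(-2 + 1\right)\right) - 5\right)^{2} = \left(\left(4 + \left(2 \left(-1\right)^{2} \left(-1\right)\right)^{2} + 5 \cdot 2 \left(-1\right)^{2} \left(-1\right)\right) - 5\right)^{2} = \left(\left(4 + \left(2 \cdot 1 \left(-1\right)\right)^{2} + 5 \cdot 2 \cdot 1 \left(-1\right)\right) - 5\right)^{2} = \left(\left(4 + \left(-2\right)^{2} + 5 \left(-2\right)\right) - 5\right)^{2} = \left(\left(4 + 4 - 10\right) - 5\right)^{2} = \left(-2 - 5\right)^{2} = \left(-7\right)^{2} = 49$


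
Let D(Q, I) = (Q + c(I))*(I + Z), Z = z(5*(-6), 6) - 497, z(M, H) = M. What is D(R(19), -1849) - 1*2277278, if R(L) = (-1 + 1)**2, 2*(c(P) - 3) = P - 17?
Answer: -67598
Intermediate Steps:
c(P) = -11/2 + P/2 (c(P) = 3 + (P - 17)/2 = 3 + (-17 + P)/2 = 3 + (-17/2 + P/2) = -11/2 + P/2)
Z = -527 (Z = 5*(-6) - 497 = -30 - 497 = -527)
R(L) = 0 (R(L) = 0**2 = 0)
D(Q, I) = (-527 + I)*(-11/2 + Q + I/2) (D(Q, I) = (Q + (-11/2 + I/2))*(I - 527) = (-11/2 + Q + I/2)*(-527 + I) = (-527 + I)*(-11/2 + Q + I/2))
D(R(19), -1849) - 1*2277278 = (5797/2 + (1/2)*(-1849)**2 - 527*0 - 269*(-1849) - 1849*0) - 1*2277278 = (5797/2 + (1/2)*3418801 + 0 + 497381 + 0) - 2277278 = (5797/2 + 3418801/2 + 0 + 497381 + 0) - 2277278 = 2209680 - 2277278 = -67598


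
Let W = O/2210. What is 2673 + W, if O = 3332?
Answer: 173843/65 ≈ 2674.5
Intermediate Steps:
W = 98/65 (W = 3332/2210 = 3332*(1/2210) = 98/65 ≈ 1.5077)
2673 + W = 2673 + 98/65 = 173843/65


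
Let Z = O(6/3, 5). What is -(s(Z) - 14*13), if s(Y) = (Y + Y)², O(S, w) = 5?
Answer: 82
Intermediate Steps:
Z = 5
s(Y) = 4*Y² (s(Y) = (2*Y)² = 4*Y²)
-(s(Z) - 14*13) = -(4*5² - 14*13) = -(4*25 - 182) = -(100 - 182) = -1*(-82) = 82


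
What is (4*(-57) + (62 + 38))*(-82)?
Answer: 10496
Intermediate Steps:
(4*(-57) + (62 + 38))*(-82) = (-228 + 100)*(-82) = -128*(-82) = 10496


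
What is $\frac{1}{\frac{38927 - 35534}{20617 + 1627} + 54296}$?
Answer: $\frac{22244}{1207763617} \approx 1.8418 \cdot 10^{-5}$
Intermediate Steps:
$\frac{1}{\frac{38927 - 35534}{20617 + 1627} + 54296} = \frac{1}{\frac{3393}{22244} + 54296} = \frac{1}{\frac{1207763617}{22244}} = \frac{22244}{1207763617}$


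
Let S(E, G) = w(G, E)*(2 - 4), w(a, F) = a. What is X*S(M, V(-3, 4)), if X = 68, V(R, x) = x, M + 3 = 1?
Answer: -544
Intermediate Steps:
M = -2 (M = -3 + 1 = -2)
S(E, G) = -2*G (S(E, G) = G*(2 - 4) = G*(-2) = -2*G)
X*S(M, V(-3, 4)) = 68*(-2*4) = 68*(-8) = -544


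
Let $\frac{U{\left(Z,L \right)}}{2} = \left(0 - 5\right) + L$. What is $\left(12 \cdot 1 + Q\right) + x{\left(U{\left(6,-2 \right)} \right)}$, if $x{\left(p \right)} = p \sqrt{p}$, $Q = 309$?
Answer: $321 - 14 i \sqrt{14} \approx 321.0 - 52.383 i$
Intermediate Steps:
$U{\left(Z,L \right)} = -10 + 2 L$ ($U{\left(Z,L \right)} = 2 \left(\left(0 - 5\right) + L\right) = 2 \left(-5 + L\right) = -10 + 2 L$)
$x{\left(p \right)} = p^{\frac{3}{2}}$
$\left(12 \cdot 1 + Q\right) + x{\left(U{\left(6,-2 \right)} \right)} = \left(12 \cdot 1 + 309\right) + \left(-10 + 2 \left(-2\right)\right)^{\frac{3}{2}} = \left(12 + 309\right) + \left(-10 - 4\right)^{\frac{3}{2}} = 321 + \left(-14\right)^{\frac{3}{2}} = 321 - 14 i \sqrt{14}$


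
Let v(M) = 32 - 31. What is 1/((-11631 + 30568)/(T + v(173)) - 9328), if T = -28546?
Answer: -28545/266286697 ≈ -0.00010720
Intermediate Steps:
v(M) = 1
1/((-11631 + 30568)/(T + v(173)) - 9328) = 1/((-11631 + 30568)/(-28546 + 1) - 9328) = 1/(18937/(-28545) - 9328) = 1/(18937*(-1/28545) - 9328) = 1/(-18937/28545 - 9328) = 1/(-266286697/28545) = -28545/266286697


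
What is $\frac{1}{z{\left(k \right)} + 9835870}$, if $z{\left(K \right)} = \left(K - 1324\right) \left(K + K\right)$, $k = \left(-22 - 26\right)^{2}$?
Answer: $\frac{1}{14351710} \approx 6.9678 \cdot 10^{-8}$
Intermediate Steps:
$k = 2304$ ($k = \left(-48\right)^{2} = 2304$)
$z{\left(K \right)} = 2 K \left(-1324 + K\right)$ ($z{\left(K \right)} = \left(-1324 + K\right) 2 K = 2 K \left(-1324 + K\right)$)
$\frac{1}{z{\left(k \right)} + 9835870} = \frac{1}{2 \cdot 2304 \left(-1324 + 2304\right) + 9835870} = \frac{1}{2 \cdot 2304 \cdot 980 + 9835870} = \frac{1}{4515840 + 9835870} = \frac{1}{14351710}$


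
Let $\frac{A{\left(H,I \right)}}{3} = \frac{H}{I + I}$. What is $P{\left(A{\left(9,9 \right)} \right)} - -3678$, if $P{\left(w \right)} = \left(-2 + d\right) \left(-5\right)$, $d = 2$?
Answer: $3678$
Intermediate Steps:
$A{\left(H,I \right)} = \frac{3 H}{2 I}$ ($A{\left(H,I \right)} = 3 \frac{H}{I + I} = 3 \frac{H}{2 I} = \frac{3 H}{2 I}$)
$P{\left(w \right)} = 0$ ($P{\left(w \right)} = \left(-2 + 2\right) \left(-5\right) = 0 \left(-5\right) = 0$)
$P{\left(A{\left(9,9 \right)} \right)} - -3678 = 0 - -3678 = 0 + 3678 = 3678$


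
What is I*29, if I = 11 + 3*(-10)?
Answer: -551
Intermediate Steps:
I = -19 (I = 11 - 30 = -19)
I*29 = -19*29 = -551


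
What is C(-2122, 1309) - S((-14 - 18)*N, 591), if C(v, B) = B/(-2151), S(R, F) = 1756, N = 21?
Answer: -3778465/2151 ≈ -1756.6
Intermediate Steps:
C(v, B) = -B/2151 (C(v, B) = B*(-1/2151) = -B/2151)
C(-2122, 1309) - S((-14 - 18)*N, 591) = -1/2151*1309 - 1*1756 = -1309/2151 - 1756 = -3778465/2151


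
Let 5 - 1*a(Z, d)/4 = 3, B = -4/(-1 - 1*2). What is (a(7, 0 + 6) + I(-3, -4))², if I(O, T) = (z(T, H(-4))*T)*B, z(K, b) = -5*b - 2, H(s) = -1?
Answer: 64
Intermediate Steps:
B = 4/3 (B = -4/(-1 - 2) = -4/(-3) = -4*(-⅓) = 4/3 ≈ 1.3333)
a(Z, d) = 8 (a(Z, d) = 20 - 4*3 = 20 - 12 = 8)
z(K, b) = -2 - 5*b
I(O, T) = 4*T (I(O, T) = ((-2 - 5*(-1))*T)*(4/3) = ((-2 + 5)*T)*(4/3) = (3*T)*(4/3) = 4*T)
(a(7, 0 + 6) + I(-3, -4))² = (8 + 4*(-4))² = (8 - 16)² = (-8)² = 64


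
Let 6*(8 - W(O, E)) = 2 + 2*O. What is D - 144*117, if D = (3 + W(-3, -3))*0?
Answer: -16848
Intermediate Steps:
W(O, E) = 23/3 - O/3 (W(O, E) = 8 - (2 + 2*O)/6 = 8 + (-1/3 - O/3) = 23/3 - O/3)
D = 0 (D = (3 + (23/3 - 1/3*(-3)))*0 = (3 + (23/3 + 1))*0 = (3 + 26/3)*0 = (35/3)*0 = 0)
D - 144*117 = 0 - 144*117 = 0 - 16848 = -16848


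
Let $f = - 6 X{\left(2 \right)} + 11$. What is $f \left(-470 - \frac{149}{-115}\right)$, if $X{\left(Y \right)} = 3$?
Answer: $\frac{377307}{115} \approx 3280.9$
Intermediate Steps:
$f = -7$ ($f = \left(-6\right) 3 + 11 = -18 + 11 = -7$)
$f \left(-470 - \frac{149}{-115}\right) = - 7 \left(-470 - \frac{149}{-115}\right) = - 7 \left(-470 - - \frac{149}{115}\right) = - 7 \left(-470 + \frac{149}{115}\right) = \left(-7\right) \left(- \frac{53901}{115}\right) = \frac{377307}{115}$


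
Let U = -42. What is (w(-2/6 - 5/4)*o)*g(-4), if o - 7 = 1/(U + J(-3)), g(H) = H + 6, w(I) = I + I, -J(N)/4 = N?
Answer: -3971/90 ≈ -44.122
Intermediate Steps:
J(N) = -4*N
w(I) = 2*I
g(H) = 6 + H
o = 209/30 (o = 7 + 1/(-42 - 4*(-3)) = 7 + 1/(-42 + 12) = 7 + 1/(-30) = 7 - 1/30 = 209/30 ≈ 6.9667)
(w(-2/6 - 5/4)*o)*g(-4) = ((2*(-2/6 - 5/4))*(209/30))*(6 - 4) = ((2*(-2*⅙ - 5*¼))*(209/30))*2 = ((2*(-⅓ - 5/4))*(209/30))*2 = ((2*(-19/12))*(209/30))*2 = -19/6*209/30*2 = -3971/180*2 = -3971/90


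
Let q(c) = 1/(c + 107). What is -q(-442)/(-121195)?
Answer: -1/40600325 ≈ -2.4630e-8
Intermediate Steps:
q(c) = 1/(107 + c)
-q(-442)/(-121195) = -1/(107 - 442)/(-121195) = -1/(-335)*(-1/121195) = -1*(-1/335)*(-1/121195) = (1/335)*(-1/121195) = -1/40600325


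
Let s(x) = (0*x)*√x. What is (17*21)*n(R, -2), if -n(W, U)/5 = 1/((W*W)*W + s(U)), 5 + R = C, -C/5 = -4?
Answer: -119/225 ≈ -0.52889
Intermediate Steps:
s(x) = 0 (s(x) = 0*√x = 0)
C = 20 (C = -5*(-4) = 20)
R = 15 (R = -5 + 20 = 15)
n(W, U) = -5/W³ (n(W, U) = -5/((W*W)*W + 0) = -5/(W²*W + 0) = -5/(W³ + 0) = -5/W³)
(17*21)*n(R, -2) = (17*21)*(-5/15³) = 357*(-5*1/3375) = 357*(-1/675) = -119/225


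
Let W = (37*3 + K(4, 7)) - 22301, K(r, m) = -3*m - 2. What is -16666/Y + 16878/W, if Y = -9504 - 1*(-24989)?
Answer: -6510904/3546065 ≈ -1.8361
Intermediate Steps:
Y = 15485 (Y = -9504 + 24989 = 15485)
K(r, m) = -2 - 3*m
W = -22213 (W = (37*3 + (-2 - 3*7)) - 22301 = (111 + (-2 - 21)) - 22301 = (111 - 23) - 22301 = 88 - 22301 = -22213)
-16666/Y + 16878/W = -16666/15485 + 16878/(-22213) = -16666*1/15485 + 16878*(-1/22213) = -16666/15485 - 174/229 = -6510904/3546065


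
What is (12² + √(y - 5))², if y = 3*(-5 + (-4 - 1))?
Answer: (144 + I*√35)² ≈ 20701.0 + 1703.8*I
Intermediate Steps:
y = -30 (y = 3*(-5 - 5) = 3*(-10) = -30)
(12² + √(y - 5))² = (12² + √(-30 - 5))² = (144 + √(-35))² = (144 + I*√35)²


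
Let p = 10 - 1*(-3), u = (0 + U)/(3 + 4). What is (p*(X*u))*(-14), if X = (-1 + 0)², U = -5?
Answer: 130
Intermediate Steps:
X = 1 (X = (-1)² = 1)
u = -5/7 (u = (0 - 5)/(3 + 4) = -5/7 ≈ -0.71429)
p = 13 (p = 10 + 3 = 13)
(p*(X*u))*(-14) = (13*(1*(-5/7)))*(-14) = (13*(-5/7))*(-14) = -65/7*(-14) = 130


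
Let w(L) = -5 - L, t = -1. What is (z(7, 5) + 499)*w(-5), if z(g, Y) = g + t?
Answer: 0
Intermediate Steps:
z(g, Y) = -1 + g (z(g, Y) = g - 1 = -1 + g)
(z(7, 5) + 499)*w(-5) = ((-1 + 7) + 499)*(-5 - 1*(-5)) = (6 + 499)*(-5 + 5) = 505*0 = 0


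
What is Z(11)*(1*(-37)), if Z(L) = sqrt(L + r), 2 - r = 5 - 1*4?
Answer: -74*sqrt(3) ≈ -128.17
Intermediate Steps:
r = 1 (r = 2 - (5 - 1*4) = 2 - (5 - 4) = 2 - 1*1 = 2 - 1 = 1)
Z(L) = sqrt(1 + L) (Z(L) = sqrt(L + 1) = sqrt(1 + L))
Z(11)*(1*(-37)) = sqrt(1 + 11)*(1*(-37)) = sqrt(12)*(-37) = (2*sqrt(3))*(-37) = -74*sqrt(3)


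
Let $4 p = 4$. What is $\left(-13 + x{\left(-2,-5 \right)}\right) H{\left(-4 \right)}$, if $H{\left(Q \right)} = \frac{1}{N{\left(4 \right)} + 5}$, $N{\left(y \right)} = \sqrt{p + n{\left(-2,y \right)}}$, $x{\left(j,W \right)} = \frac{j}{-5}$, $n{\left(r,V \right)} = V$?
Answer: $- \frac{63}{20} + \frac{63 \sqrt{5}}{100} \approx -1.7413$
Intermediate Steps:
$p = 1$ ($p = \frac{1}{4} \cdot 4 = 1$)
$x{\left(j,W \right)} = - \frac{j}{5}$ ($x{\left(j,W \right)} = j \left(- \frac{1}{5}\right) = - \frac{j}{5}$)
$N{\left(y \right)} = \sqrt{1 + y}$
$H{\left(Q \right)} = \frac{1}{5 + \sqrt{5}}$ ($H{\left(Q \right)} = \frac{1}{\sqrt{1 + 4} + 5} = \frac{1}{\sqrt{5} + 5} = \frac{1}{5 + \sqrt{5}}$)
$\left(-13 + x{\left(-2,-5 \right)}\right) H{\left(-4 \right)} = \left(-13 - - \frac{2}{5}\right) \left(\frac{1}{4} - \frac{\sqrt{5}}{20}\right) = \left(-13 + \frac{2}{5}\right) \left(\frac{1}{4} - \frac{\sqrt{5}}{20}\right) = - \frac{63 \left(\frac{1}{4} - \frac{\sqrt{5}}{20}\right)}{5} = - \frac{63}{20} + \frac{63 \sqrt{5}}{100}$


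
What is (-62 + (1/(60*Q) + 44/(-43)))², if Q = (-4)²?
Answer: 6768098824249/1704038400 ≈ 3971.8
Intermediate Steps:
Q = 16
(-62 + (1/(60*Q) + 44/(-43)))² = (-62 + (1/(60*16) + 44/(-43)))² = (-62 + ((1/60)*(1/16) + 44*(-1/43)))² = (-62 + (1/960 - 44/43))² = (-62 - 42197/41280)² = (-2601557/41280)² = 6768098824249/1704038400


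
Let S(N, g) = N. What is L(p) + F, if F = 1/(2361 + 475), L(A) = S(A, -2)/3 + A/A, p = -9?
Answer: -5671/2836 ≈ -1.9996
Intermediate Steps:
L(A) = 1 + A/3 (L(A) = A/3 + A/A = A*(⅓) + 1 = A/3 + 1 = 1 + A/3)
F = 1/2836 ≈ 0.00035261
L(p) + F = (1 + (⅓)*(-9)) + 1/2836 = (1 - 3) + 1/2836 = -2 + 1/2836 = -5671/2836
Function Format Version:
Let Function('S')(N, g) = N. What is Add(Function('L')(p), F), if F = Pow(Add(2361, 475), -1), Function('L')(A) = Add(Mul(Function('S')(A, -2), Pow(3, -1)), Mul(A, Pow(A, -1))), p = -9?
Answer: Rational(-5671, 2836) ≈ -1.9996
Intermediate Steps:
Function('L')(A) = Add(1, Mul(Rational(1, 3), A)) (Function('L')(A) = Add(Mul(A, Pow(3, -1)), Mul(A, Pow(A, -1))) = Add(Mul(A, Rational(1, 3)), 1) = Add(Mul(Rational(1, 3), A), 1) = Add(1, Mul(Rational(1, 3), A)))
F = Rational(1, 2836) (F = Pow(2836, -1) = Rational(1, 2836) ≈ 0.00035261)
Add(Function('L')(p), F) = Add(Add(1, Mul(Rational(1, 3), -9)), Rational(1, 2836)) = Add(Add(1, -3), Rational(1, 2836)) = Add(-2, Rational(1, 2836)) = Rational(-5671, 2836)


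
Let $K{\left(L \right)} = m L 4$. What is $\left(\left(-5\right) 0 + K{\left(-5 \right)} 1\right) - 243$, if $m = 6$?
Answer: $-363$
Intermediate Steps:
$K{\left(L \right)} = 24 L$ ($K{\left(L \right)} = 6 L 4 = 24 L$)
$\left(\left(-5\right) 0 + K{\left(-5 \right)} 1\right) - 243 = \left(\left(-5\right) 0 + 24 \left(-5\right) 1\right) - 243 = \left(0 - 120\right) - 243 = -120 - 243 = -363$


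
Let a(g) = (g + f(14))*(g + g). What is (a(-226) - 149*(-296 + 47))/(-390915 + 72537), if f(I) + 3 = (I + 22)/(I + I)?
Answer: -980195/2228646 ≈ -0.43982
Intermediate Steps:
f(I) = -3 + (22 + I)/(2*I) (f(I) = -3 + (I + 22)/(I + I) = -3 + (22 + I)/((2*I)) = -3 + (22 + I)*(1/(2*I)) = -3 + (22 + I)/(2*I))
a(g) = 2*g*(-12/7 + g) (a(g) = (g + (-5/2 + 11/14))*(g + g) = (g + (-5/2 + 11*(1/14)))*(2*g) = (g + (-5/2 + 11/14))*(2*g) = (g - 12/7)*(2*g) = (-12/7 + g)*(2*g) = 2*g*(-12/7 + g))
(a(-226) - 149*(-296 + 47))/(-390915 + 72537) = ((2/7)*(-226)*(-12 + 7*(-226)) - 149*(-296 + 47))/(-390915 + 72537) = ((2/7)*(-226)*(-12 - 1582) - 149*(-249))/(-318378) = ((2/7)*(-226)*(-1594) + 37101)*(-1/318378) = (720488/7 + 37101)*(-1/318378) = (980195/7)*(-1/318378) = -980195/2228646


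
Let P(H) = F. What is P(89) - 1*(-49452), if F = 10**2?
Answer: 49552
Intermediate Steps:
F = 100
P(H) = 100
P(89) - 1*(-49452) = 100 - 1*(-49452) = 100 + 49452 = 49552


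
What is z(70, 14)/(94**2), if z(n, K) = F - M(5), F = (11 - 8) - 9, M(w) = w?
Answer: -11/8836 ≈ -0.0012449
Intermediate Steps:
F = -6 (F = 3 - 9 = -6)
z(n, K) = -11 (z(n, K) = -6 - 1*5 = -6 - 5 = -11)
z(70, 14)/(94**2) = -11/(94**2) = -11/8836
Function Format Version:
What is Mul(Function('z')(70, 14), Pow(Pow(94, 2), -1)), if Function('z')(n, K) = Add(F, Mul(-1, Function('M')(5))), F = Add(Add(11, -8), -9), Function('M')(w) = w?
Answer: Rational(-11, 8836) ≈ -0.0012449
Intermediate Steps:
F = -6 (F = Add(3, -9) = -6)
Function('z')(n, K) = -11 (Function('z')(n, K) = Add(-6, Mul(-1, 5)) = Add(-6, -5) = -11)
Mul(Function('z')(70, 14), Pow(Pow(94, 2), -1)) = Mul(-11, Pow(Pow(94, 2), -1)) = Mul(-11, Pow(8836, -1)) = Mul(-11, Rational(1, 8836)) = Rational(-11, 8836)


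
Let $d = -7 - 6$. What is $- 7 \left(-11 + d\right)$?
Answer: $168$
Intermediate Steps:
$d = -13$
$- 7 \left(-11 + d\right) = - 7 \left(-11 - 13\right) = \left(-7\right) \left(-24\right) = 168$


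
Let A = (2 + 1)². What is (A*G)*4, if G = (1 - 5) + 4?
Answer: 0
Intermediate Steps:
G = 0 (G = -4 + 4 = 0)
A = 9 (A = 3² = 9)
(A*G)*4 = (9*0)*4 = 0*4 = 0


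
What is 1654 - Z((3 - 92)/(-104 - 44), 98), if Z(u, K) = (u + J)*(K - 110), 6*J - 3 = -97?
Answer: 54509/37 ≈ 1473.2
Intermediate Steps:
J = -47/3 (J = ½ + (⅙)*(-97) = ½ - 97/6 = -47/3 ≈ -15.667)
Z(u, K) = (-110 + K)*(-47/3 + u) (Z(u, K) = (u - 47/3)*(K - 110) = (-47/3 + u)*(-110 + K) = (-110 + K)*(-47/3 + u))
1654 - Z((3 - 92)/(-104 - 44), 98) = 1654 - (5170/3 - 110*(3 - 92)/(-104 - 44) - 47/3*98 + 98*((3 - 92)/(-104 - 44))) = 1654 - (5170/3 - (-9790)/(-148) - 4606/3 + 98*(-89/(-148))) = 1654 - (5170/3 - (-9790)*(-1)/148 - 4606/3 + 98*(-89*(-1/148))) = 1654 - (5170/3 - 110*89/148 - 4606/3 + 98*(89/148)) = 1654 - (5170/3 - 4895/74 - 4606/3 + 4361/74) = 1654 - 1*6689/37 = 1654 - 6689/37 = 54509/37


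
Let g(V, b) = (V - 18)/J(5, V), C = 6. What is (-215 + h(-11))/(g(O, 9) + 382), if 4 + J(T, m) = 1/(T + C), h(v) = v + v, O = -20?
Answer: -10191/16844 ≈ -0.60502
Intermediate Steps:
h(v) = 2*v
J(T, m) = -4 + 1/(6 + T) (J(T, m) = -4 + 1/(T + 6) = -4 + 1/(6 + T))
g(V, b) = 198/43 - 11*V/43 (g(V, b) = (V - 18)/(((-23 - 4*5)/(6 + 5))) = (-18 + V)/(((-23 - 20)/11)) = (-18 + V)/(((1/11)*(-43))) = (-18 + V)/(-43/11) = (-18 + V)*(-11/43) = 198/43 - 11*V/43)
(-215 + h(-11))/(g(O, 9) + 382) = (-215 + 2*(-11))/((198/43 - 11/43*(-20)) + 382) = (-215 - 22)/((198/43 + 220/43) + 382) = -237/(418/43 + 382) = -237/16844/43 = -237*43/16844 = -10191/16844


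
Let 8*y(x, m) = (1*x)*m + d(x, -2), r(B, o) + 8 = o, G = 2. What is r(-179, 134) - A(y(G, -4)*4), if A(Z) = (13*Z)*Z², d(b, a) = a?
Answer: 1751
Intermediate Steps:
r(B, o) = -8 + o
y(x, m) = -¼ + m*x/8 (y(x, m) = ((1*x)*m - 2)/8 = (x*m - 2)/8 = (m*x - 2)/8 = (-2 + m*x)/8 = -¼ + m*x/8)
A(Z) = 13*Z³
r(-179, 134) - A(y(G, -4)*4) = (-8 + 134) - 13*((-¼ + (⅛)*(-4)*2)*4)³ = 126 - 13*((-¼ - 1)*4)³ = 126 - 13*(-5/4*4)³ = 126 - 13*(-5)³ = 126 - 13*(-125) = 126 - 1*(-1625) = 126 + 1625 = 1751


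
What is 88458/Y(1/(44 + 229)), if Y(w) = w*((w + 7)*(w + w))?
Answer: 899901677493/1912 ≈ 4.7066e+8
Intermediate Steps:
Y(w) = 2*w²*(7 + w) (Y(w) = w*((7 + w)*(2*w)) = w*(2*w*(7 + w)) = 2*w²*(7 + w))
88458/Y(1/(44 + 229)) = 88458/((2*(1/(44 + 229))²*(7 + 1/(44 + 229)))) = 88458/((2*(1/273)²*(7 + 1/273))) = 88458/((2*(1/74529)*(1912/273))) = 88458/(3824/20346417) = 88458*(20346417/3824) = 899901677493/1912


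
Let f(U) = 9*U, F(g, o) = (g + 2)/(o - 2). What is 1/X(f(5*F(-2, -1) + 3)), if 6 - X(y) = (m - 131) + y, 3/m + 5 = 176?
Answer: 57/6269 ≈ 0.0090924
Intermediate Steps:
m = 1/57 (m = 3/(-5 + 176) = 3/171 = 3*(1/171) = 1/57 ≈ 0.017544)
F(g, o) = (2 + g)/(-2 + o)
X(y) = 7808/57 - y (X(y) = 6 - ((1/57 - 131) + y) = 6 - (-7466/57 + y) = 6 + (7466/57 - y) = 7808/57 - y)
1/X(f(5*F(-2, -1) + 3)) = 1/(7808/57 - 9*(5*((2 - 2)/(-2 - 1)) + 3)) = 1/(7808/57 - 9*(5*(0/(-3)) + 3)) = 1/(7808/57 - 9*(5*(-⅓*0) + 3)) = 1/(7808/57 - 9*(5*0 + 3)) = 1/(7808/57 - 9*(0 + 3)) = 1/(7808/57 - 9*3) = 1/(7808/57 - 1*27) = 1/(7808/57 - 27) = 1/(6269/57) = 57/6269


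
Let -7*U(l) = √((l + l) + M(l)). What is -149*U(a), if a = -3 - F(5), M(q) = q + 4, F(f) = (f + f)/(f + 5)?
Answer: 298*I*√2/7 ≈ 60.205*I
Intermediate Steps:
F(f) = 2*f/(5 + f) (F(f) = (2*f)/(5 + f) = 2*f/(5 + f))
M(q) = 4 + q
a = -4 (a = -3 - 2*5/(5 + 5) = -3 - 2*5/10 = -3 - 1*1 = -3 - 1 = -4)
U(l) = -√(4 + 3*l)/7 (U(l) = -√((l + l) + (4 + l))/7 = -√(2*l + (4 + l))/7 = -√(4 + 3*l)/7)
-149*U(a) = -(-149)*√(4 + 3*(-4))/7 = -(-149)*√(4 - 12)/7 = -(-149)*√(-8)/7 = -(-149)*2*I*√2/7 = -(-298)*I*√2/7 = 298*I*√2/7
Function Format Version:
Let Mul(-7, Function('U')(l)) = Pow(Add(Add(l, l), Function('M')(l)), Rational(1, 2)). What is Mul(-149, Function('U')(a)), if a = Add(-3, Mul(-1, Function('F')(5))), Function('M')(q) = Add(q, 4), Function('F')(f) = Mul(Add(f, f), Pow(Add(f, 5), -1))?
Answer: Mul(Rational(298, 7), I, Pow(2, Rational(1, 2))) ≈ Mul(60.205, I)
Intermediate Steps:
Function('F')(f) = Mul(2, f, Pow(Add(5, f), -1)) (Function('F')(f) = Mul(Mul(2, f), Pow(Add(5, f), -1)) = Mul(2, f, Pow(Add(5, f), -1)))
Function('M')(q) = Add(4, q)
a = -4 (a = Add(-3, Mul(-1, Mul(2, 5, Pow(Add(5, 5), -1)))) = Add(-3, Mul(-1, Mul(2, 5, Pow(10, -1)))) = Add(-3, Mul(-1, Mul(2, 5, Rational(1, 10)))) = Add(-3, Mul(-1, 1)) = Add(-3, -1) = -4)
Function('U')(l) = Mul(Rational(-1, 7), Pow(Add(4, Mul(3, l)), Rational(1, 2))) (Function('U')(l) = Mul(Rational(-1, 7), Pow(Add(Add(l, l), Add(4, l)), Rational(1, 2))) = Mul(Rational(-1, 7), Pow(Add(Mul(2, l), Add(4, l)), Rational(1, 2))) = Mul(Rational(-1, 7), Pow(Add(4, Mul(3, l)), Rational(1, 2))))
Mul(-149, Function('U')(a)) = Mul(-149, Mul(Rational(-1, 7), Pow(Add(4, Mul(3, -4)), Rational(1, 2)))) = Mul(-149, Mul(Rational(-1, 7), Pow(Add(4, -12), Rational(1, 2)))) = Mul(-149, Mul(Rational(-1, 7), Pow(-8, Rational(1, 2)))) = Mul(-149, Mul(Rational(-1, 7), Mul(2, I, Pow(2, Rational(1, 2))))) = Mul(-149, Mul(Rational(-2, 7), I, Pow(2, Rational(1, 2)))) = Mul(Rational(298, 7), I, Pow(2, Rational(1, 2)))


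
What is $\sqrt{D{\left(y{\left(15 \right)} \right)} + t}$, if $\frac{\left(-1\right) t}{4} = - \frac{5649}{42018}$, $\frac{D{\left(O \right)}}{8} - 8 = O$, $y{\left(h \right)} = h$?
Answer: $\frac{\sqrt{9050102954}}{7003} \approx 13.584$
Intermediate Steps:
$D{\left(O \right)} = 64 + 8 O$
$t = \frac{3766}{7003}$ ($t = - 4 \left(- \frac{5649}{42018}\right) = - 4 \left(\left(-5649\right) \frac{1}{42018}\right) = \left(-4\right) \left(- \frac{1883}{14006}\right) = \frac{3766}{7003} \approx 0.53777$)
$\sqrt{D{\left(y{\left(15 \right)} \right)} + t} = \sqrt{\left(64 + 8 \cdot 15\right) + \frac{3766}{7003}} = \sqrt{\left(64 + 120\right) + \frac{3766}{7003}} = \sqrt{184 + \frac{3766}{7003}} = \sqrt{\frac{1292318}{7003}} = \frac{\sqrt{9050102954}}{7003}$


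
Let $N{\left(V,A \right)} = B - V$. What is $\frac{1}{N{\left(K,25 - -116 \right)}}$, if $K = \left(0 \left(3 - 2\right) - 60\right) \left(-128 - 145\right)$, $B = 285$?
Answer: $- \frac{1}{16095} \approx -6.2131 \cdot 10^{-5}$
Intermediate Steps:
$K = 16380$ ($K = \left(0 \cdot 1 - 60\right) \left(-273\right) = \left(0 - 60\right) \left(-273\right) = \left(-60\right) \left(-273\right) = 16380$)
$N{\left(V,A \right)} = 285 - V$
$\frac{1}{N{\left(K,25 - -116 \right)}} = \frac{1}{285 - 16380} = \frac{1}{-16095} = - \frac{1}{16095}$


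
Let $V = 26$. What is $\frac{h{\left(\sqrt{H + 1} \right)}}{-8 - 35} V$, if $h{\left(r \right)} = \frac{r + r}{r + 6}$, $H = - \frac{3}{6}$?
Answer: $\frac{52}{3053} - \frac{312 \sqrt{2}}{3053} \approx -0.12749$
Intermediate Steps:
$H = - \frac{1}{2}$ ($H = \left(-3\right) \frac{1}{6} = - \frac{1}{2} \approx -0.5$)
$h{\left(r \right)} = \frac{2 r}{6 + r}$
$\frac{h{\left(\sqrt{H + 1} \right)}}{-8 - 35} V = \frac{2 \sqrt{- \frac{1}{2} + 1} \frac{1}{6 + \sqrt{- \frac{1}{2} + 1}}}{-8 - 35} \cdot 26 = \frac{2 \sqrt{\frac{1}{2}} \frac{1}{6 + \sqrt{\frac{1}{2}}}}{-43} \cdot 26 = \frac{2 \frac{\sqrt{2}}{2}}{6 + \frac{\sqrt{2}}{2}} \left(- \frac{1}{43}\right) 26 = \frac{\sqrt{2}}{6 + \frac{\sqrt{2}}{2}} \left(- \frac{1}{43}\right) 26 = - \frac{\sqrt{2}}{43 \left(6 + \frac{\sqrt{2}}{2}\right)} 26 = - \frac{26 \sqrt{2}}{43 \left(6 + \frac{\sqrt{2}}{2}\right)}$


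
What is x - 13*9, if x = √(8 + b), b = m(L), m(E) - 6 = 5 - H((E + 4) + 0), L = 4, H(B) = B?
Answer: -117 + √11 ≈ -113.68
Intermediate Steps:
m(E) = 7 - E (m(E) = 6 + (5 - ((E + 4) + 0)) = 6 + (5 - ((4 + E) + 0)) = 6 + (5 - (4 + E)) = 6 + (5 + (-4 - E)) = 6 + (1 - E) = 7 - E)
b = 3 (b = 7 - 1*4 = 7 - 4 = 3)
x = √11 (x = √(8 + 3) = √11 ≈ 3.3166)
x - 13*9 = √11 - 13*9 = √11 - 117 = -117 + √11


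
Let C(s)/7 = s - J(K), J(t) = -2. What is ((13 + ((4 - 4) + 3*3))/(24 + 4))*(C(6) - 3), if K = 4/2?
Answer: 583/14 ≈ 41.643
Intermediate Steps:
K = 2 (K = 4*(½) = 2)
C(s) = 14 + 7*s (C(s) = 7*(s - 1*(-2)) = 7*(s + 2) = 7*(2 + s) = 14 + 7*s)
((13 + ((4 - 4) + 3*3))/(24 + 4))*(C(6) - 3) = ((13 + ((4 - 4) + 3*3))/(24 + 4))*((14 + 7*6) - 3) = ((13 + (0 + 9))/28)*((14 + 42) - 3) = ((13 + 9)*(1/28))*(56 - 3) = (22*(1/28))*53 = (11/14)*53 = 583/14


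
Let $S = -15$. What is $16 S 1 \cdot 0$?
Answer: $0$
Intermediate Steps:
$16 S 1 \cdot 0 = 16 \left(-15\right) 1 \cdot 0 = \left(-240\right) 0 = 0$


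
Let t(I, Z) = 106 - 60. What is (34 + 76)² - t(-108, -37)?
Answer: 12054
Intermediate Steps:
t(I, Z) = 46
(34 + 76)² - t(-108, -37) = (34 + 76)² - 1*46 = 110² - 46 = 12100 - 46 = 12054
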